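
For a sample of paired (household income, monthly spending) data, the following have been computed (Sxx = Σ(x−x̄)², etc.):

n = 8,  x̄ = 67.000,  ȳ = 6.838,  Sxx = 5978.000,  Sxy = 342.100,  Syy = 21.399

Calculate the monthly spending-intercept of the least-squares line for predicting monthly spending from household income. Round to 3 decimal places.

3.004

b = Sxy/Sxx = 342.1/5978 = 0.057226
a = ȳ − b·x̄ = 6.838 − 0.057226·67 = 3.003825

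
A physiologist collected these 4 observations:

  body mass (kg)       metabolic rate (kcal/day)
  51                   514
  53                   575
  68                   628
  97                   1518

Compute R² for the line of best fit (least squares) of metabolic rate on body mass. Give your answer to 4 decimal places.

n = 4, Σx = 269, Σy = 3235, Σxy = 246639, Σx² = 19443, Σy² = 3293529
Sxx = Σx² − (Σx)²/n = 19443 − 18090.25 = 1352.75
Sxy = Σxy − (Σx)(Σy)/n = 246639 − 217553.75 = 29085.25
Syy = Σy² − (Σy)²/n = 3293529 − 2616306.25 = 677222.75
R² = Sxy²/(Sxx·Syy) = (29085.25)²/(1352.75·677222.75) = 0.923414

0.9234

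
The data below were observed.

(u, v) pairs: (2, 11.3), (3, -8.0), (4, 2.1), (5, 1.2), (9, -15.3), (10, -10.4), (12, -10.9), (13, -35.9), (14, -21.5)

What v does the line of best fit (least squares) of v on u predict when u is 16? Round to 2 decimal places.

-30.09

n = 9, Σx = 72, Σy = -87.4, Σxy = -1127.2, Σx² = 744
Sxx = Σx² − (Σx)²/n = 744 − 576 = 168
Sxy = Σxy − (Σx)(Σy)/n = -1127.2 − (-699.2) = -428
b = Sxy/Sxx = -428/168 = -2.547619
a = ȳ − b·x̄ = -9.711111 − (-2.547619)·8 = 10.669841
ŷ(16) = a + b·16 = 10.669841 + (-2.547619)·16 = -30.092063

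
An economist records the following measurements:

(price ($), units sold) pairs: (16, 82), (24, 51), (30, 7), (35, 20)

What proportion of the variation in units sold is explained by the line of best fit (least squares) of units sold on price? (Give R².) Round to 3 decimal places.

n = 4, Σx = 105, Σy = 160, Σxy = 3446, Σx² = 2957, Σy² = 9774
Sxx = Σx² − (Σx)²/n = 2957 − 2756.25 = 200.75
Sxy = Σxy − (Σx)(Σy)/n = 3446 − 4200 = -754
Syy = Σy² − (Σy)²/n = 9774 − 6400 = 3374
R² = Sxy²/(Sxx·Syy) = (-754)²/(200.75·3374) = 0.839348

0.839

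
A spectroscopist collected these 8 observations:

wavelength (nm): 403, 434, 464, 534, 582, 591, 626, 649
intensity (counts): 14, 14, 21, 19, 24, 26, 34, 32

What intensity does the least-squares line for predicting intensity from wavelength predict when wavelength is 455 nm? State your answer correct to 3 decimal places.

n = 8, Σx = 4283, Σy = 184, Σxy = 102994, Σx² = 2352299
Sxx = Σx² − (Σx)²/n = 2352299 − 2293011.125 = 59287.875
Sxy = Σxy − (Σx)(Σy)/n = 102994 − 98509 = 4485
b = Sxy/Sxx = 4485/59287.875 = 0.075648
a = ȳ − b·x̄ = 23 − 0.075648·535.375 = -17.499965
ŷ(455) = a + b·455 = -17.499965 + 0.075648·455 = 16.919804

16.920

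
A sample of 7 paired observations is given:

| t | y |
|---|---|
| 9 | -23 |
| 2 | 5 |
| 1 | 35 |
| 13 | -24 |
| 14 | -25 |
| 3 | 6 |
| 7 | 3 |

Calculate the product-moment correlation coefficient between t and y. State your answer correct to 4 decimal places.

n = 7, Σx = 49, Σy = -23, Σxy = -785, Σx² = 509, Σy² = 3025
Sxx = Σx² − (Σx)²/n = 509 − 343 = 166
Sxy = Σxy − (Σx)(Σy)/n = -785 − (-161) = -624
Syy = Σy² − (Σy)²/n = 3025 − 75.571429 = 2949.428571
r = Sxy/√(Sxx·Syy) = -624/√(489605.142857) = -624/699.717902 = -0.891788

-0.8918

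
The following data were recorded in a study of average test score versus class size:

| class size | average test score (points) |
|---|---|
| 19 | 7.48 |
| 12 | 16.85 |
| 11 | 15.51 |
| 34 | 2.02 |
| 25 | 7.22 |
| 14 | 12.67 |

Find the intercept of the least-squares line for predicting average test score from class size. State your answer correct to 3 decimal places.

21.924

n = 6, Σx = 115, Σy = 61.75, Σxy = 941.49, Σx² = 2603
Sxx = Σx² − (Σx)²/n = 2603 − 2204.166667 = 398.833333
Sxy = Σxy − (Σx)(Σy)/n = 941.49 − 1183.541667 = -242.051667
b = Sxy/Sxx = -242.051667/398.833333 = -0.606899
a = ȳ − b·x̄ = 10.291667 − (-0.606899)·19.166667 = 21.923903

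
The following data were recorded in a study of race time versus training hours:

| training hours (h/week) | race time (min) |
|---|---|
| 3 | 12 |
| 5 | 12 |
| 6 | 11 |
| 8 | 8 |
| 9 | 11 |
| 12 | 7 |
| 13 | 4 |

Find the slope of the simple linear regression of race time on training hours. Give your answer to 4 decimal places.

n = 7, Σx = 56, Σy = 65, Σxy = 461, Σx² = 528
Sxx = Σx² − (Σx)²/n = 528 − 448 = 80
Sxy = Σxy − (Σx)(Σy)/n = 461 − 520 = -59
b = Sxy/Sxx = -59/80 = -0.7375

-0.7375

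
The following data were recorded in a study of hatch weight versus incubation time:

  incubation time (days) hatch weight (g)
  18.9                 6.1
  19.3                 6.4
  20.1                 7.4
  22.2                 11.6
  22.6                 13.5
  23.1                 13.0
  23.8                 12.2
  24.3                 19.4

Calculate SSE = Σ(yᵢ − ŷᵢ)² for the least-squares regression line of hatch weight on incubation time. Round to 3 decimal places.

n = 8, Σx = 174.3, Σy = 89.6, Σxy = 2012.25, Σx² = 3827.85, Σy² = 1143.94
Sxx = Σx² − (Σx)²/n = 3827.85 − 3797.56125 = 30.28875
Sxy = Σxy − (Σx)(Σy)/n = 2012.25 − 1952.16 = 60.09
Syy = Σy² − (Σy)²/n = 1143.94 − 1003.52 = 140.42
b = Sxy/Sxx = 60.09/30.28875 = 1.983905
SSE = Syy − b·Sxy = 140.42 − 1.983905·60.09 = 21.207154

21.207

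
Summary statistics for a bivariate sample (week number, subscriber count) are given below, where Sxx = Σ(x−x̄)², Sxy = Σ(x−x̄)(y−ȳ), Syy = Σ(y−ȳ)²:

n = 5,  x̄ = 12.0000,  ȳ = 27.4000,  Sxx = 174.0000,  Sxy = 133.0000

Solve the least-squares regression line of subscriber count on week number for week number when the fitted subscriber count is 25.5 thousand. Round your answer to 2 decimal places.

9.51

b = Sxy/Sxx = 133/174 = 0.764368
a = ȳ − b·x̄ = 27.4 − 0.764368·12 = 18.227586
Set a + b·x = 25.5: x = (25.5 − 18.227586) / 0.764368 = 9.514286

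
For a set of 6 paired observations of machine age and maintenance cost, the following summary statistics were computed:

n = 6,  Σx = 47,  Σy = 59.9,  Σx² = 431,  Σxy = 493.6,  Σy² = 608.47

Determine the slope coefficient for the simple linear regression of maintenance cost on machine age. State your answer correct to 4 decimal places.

0.3881

Sxx = Σx² − (Σx)²/n = 431 − 368.166667 = 62.833333
Sxy = Σxy − (Σx)(Σy)/n = 493.6 − 469.216667 = 24.383333
b = Sxy/Sxx = 24.383333/62.833333 = 0.388064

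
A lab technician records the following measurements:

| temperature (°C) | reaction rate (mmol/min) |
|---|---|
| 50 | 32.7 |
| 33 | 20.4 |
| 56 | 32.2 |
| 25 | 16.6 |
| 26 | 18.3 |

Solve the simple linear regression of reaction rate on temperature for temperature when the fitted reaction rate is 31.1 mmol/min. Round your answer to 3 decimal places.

51.093

n = 5, Σx = 190, Σy = 120.2, Σxy = 5002.2, Σx² = 8026
Sxx = Σx² − (Σx)²/n = 8026 − 7220 = 806
Sxy = Σxy − (Σx)(Σy)/n = 5002.2 − 4567.6 = 434.6
b = Sxy/Sxx = 434.6/806 = 0.539206
a = ȳ − b·x̄ = 24.04 − 0.539206·38 = 3.550174
Set a + b·x = 31.1: x = (31.1 − 3.550174) / 0.539206 = 51.093327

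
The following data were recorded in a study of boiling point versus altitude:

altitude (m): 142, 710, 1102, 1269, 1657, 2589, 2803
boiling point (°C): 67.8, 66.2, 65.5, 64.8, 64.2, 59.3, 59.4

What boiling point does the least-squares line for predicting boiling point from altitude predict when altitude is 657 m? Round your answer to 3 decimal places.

n = 7, Σx = 10272, Σy = 447.2, Σxy = 637447.1, Σx² = 20654408
Sxx = Σx² − (Σx)²/n = 20654408 − 15073426.285714 = 5580981.714286
Sxy = Σxy − (Σx)(Σy)/n = 637447.1 − 656234.057143 = -18786.957143
b = Sxy/Sxx = -18786.957143/5580981.714286 = -0.003366
a = ȳ − b·x̄ = 63.885714 − (-0.003366)·1467.428571 = 68.825440
ŷ(657) = a + b·657 = 68.825440 + (-0.003366)·657 = 66.613816

66.614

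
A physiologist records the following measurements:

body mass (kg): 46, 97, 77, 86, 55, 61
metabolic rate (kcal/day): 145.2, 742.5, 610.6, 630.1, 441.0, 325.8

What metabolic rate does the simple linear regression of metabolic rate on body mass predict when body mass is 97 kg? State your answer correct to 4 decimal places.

766.6438

n = 6, Σx = 422, Σy = 2895.2, Σxy = 224035.3, Σx² = 31596
Sxx = Σx² − (Σx)²/n = 31596 − 29680.666667 = 1915.333333
Sxy = Σxy − (Σx)(Σy)/n = 224035.3 − 203629.066667 = 20406.233333
b = Sxy/Sxx = 20406.233333/1915.333333 = 10.654142
a = ȳ − b·x̄ = 482.533333 − 10.654142·70.333333 = -266.807988
ŷ(97) = a + b·97 = -266.807988 + 10.654142·97 = 766.643787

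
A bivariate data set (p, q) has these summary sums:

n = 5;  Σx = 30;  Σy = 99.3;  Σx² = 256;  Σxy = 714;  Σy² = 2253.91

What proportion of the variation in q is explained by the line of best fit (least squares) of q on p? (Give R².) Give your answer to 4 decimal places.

Sxx = Σx² − (Σx)²/n = 256 − 180 = 76
Sxy = Σxy − (Σx)(Σy)/n = 714 − 595.8 = 118.2
Syy = Σy² − (Σy)²/n = 2253.91 − 1972.098 = 281.812
R² = Sxy²/(Sxx·Syy) = (118.2)²/(76·281.812) = 0.652322

0.6523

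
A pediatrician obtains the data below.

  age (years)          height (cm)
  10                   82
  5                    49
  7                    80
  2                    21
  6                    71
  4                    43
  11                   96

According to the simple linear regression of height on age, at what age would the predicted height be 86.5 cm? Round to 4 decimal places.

n = 7, Σx = 45, Σy = 442, Σxy = 3321, Σx² = 351
Sxx = Σx² − (Σx)²/n = 351 − 289.285714 = 61.714286
Sxy = Σxy − (Σx)(Σy)/n = 3321 − 2841.428571 = 479.571429
b = Sxy/Sxx = 479.571429/61.714286 = 7.770833
a = ȳ − b·x̄ = 63.142857 − 7.770833·6.428571 = 13.1875
Set a + b·x = 86.5: x = (86.5 − 13.1875) / 7.770833 = 9.434316

9.4343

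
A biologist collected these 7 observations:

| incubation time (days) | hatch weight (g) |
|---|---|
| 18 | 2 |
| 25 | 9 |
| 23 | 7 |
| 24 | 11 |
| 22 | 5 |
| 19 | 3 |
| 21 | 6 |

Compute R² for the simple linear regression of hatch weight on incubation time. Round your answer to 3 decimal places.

n = 7, Σx = 152, Σy = 43, Σxy = 979, Σx² = 3340, Σy² = 325
Sxx = Σx² − (Σx)²/n = 3340 − 3300.571429 = 39.428571
Sxy = Σxy − (Σx)(Σy)/n = 979 − 933.714286 = 45.285714
Syy = Σy² − (Σy)²/n = 325 − 264.142857 = 60.857143
R² = Sxy²/(Sxx·Syy) = (45.285714)²/(39.428571·60.857143) = 0.854673

0.855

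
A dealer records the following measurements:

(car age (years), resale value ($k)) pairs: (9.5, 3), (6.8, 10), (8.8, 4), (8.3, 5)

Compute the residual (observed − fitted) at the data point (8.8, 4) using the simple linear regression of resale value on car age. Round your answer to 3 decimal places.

-0.298

n = 4, Σx = 33.4, Σy = 22, Σxy = 173.2, Σx² = 282.82
Sxx = Σx² − (Σx)²/n = 282.82 − 278.89 = 3.93
Sxy = Σxy − (Σx)(Σy)/n = 173.2 − 183.7 = -10.5
b = Sxy/Sxx = -10.5/3.93 = -2.671756
a = ȳ − b·x̄ = 5.5 − (-2.671756)·8.35 = 27.809160
ŷ(8.8) = 27.809160 + (-2.671756)·8.8 = 4.297710
residual = y − ŷ = 4 − 4.297710 = -0.297710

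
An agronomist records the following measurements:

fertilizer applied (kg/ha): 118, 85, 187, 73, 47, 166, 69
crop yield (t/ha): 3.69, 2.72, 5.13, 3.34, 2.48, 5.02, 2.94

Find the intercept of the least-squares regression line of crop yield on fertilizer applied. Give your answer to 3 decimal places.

n = 7, Σx = 745, Σy = 25.32, Σxy = 3022.49, Σx² = 95973
Sxx = Σx² − (Σx)²/n = 95973 − 79289.285714 = 16683.714286
Sxy = Σxy − (Σx)(Σy)/n = 3022.49 − 2694.771429 = 327.718571
b = Sxy/Sxx = 327.718571/16683.714286 = 0.019643
a = ȳ − b·x̄ = 3.617143 − 0.019643·106.428571 = 1.526564

1.527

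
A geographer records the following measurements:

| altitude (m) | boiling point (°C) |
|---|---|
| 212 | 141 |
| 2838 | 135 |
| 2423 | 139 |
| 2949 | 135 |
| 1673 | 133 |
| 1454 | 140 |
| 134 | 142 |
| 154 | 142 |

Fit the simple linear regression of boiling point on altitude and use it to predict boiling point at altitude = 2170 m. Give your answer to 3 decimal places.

136.801

n = 8, Σx = 11837, Σy = 1107, Σxy = 1614899, Σx² = 27621435
Sxx = Σx² − (Σx)²/n = 27621435 − 17514321.125 = 10107113.875
Sxy = Σxy − (Σx)(Σy)/n = 1614899 − 1637944.875 = -23045.875
b = Sxy/Sxx = -23045.875/10107113.875 = -0.002280
a = ȳ − b·x̄ = 138.375 − (-0.002280)·1479.625 = 141.748787
ŷ(2170) = a + b·2170 = 141.748787 + (-0.002280)·2170 = 136.800832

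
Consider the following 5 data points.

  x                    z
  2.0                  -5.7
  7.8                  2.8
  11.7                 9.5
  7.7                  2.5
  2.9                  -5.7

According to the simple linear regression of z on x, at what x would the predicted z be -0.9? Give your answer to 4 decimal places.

5.4433

n = 5, Σx = 32.1, Σy = 3.4, Σxy = 124.31, Σx² = 269.43
Sxx = Σx² − (Σx)²/n = 269.43 − 206.082 = 63.348
Sxy = Σxy − (Σx)(Σy)/n = 124.31 − 21.828 = 102.482
b = Sxy/Sxx = 102.482/63.348 = 1.617762
a = ȳ − b·x̄ = 0.68 − 1.617762·6.42 = -9.706033
Set a + b·x = -0.9: x = (-0.9 − (-9.706033)) / 1.617762 = 5.443342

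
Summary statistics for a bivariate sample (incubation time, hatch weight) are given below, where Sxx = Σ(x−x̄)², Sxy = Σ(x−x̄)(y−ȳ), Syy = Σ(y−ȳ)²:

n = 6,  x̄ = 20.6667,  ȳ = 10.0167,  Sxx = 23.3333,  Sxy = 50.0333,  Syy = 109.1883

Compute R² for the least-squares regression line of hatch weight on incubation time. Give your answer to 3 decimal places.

R² = Sxy²/(Sxx·Syy) = (50.0333)²/(23.3333·109.1883) = 0.982576

0.983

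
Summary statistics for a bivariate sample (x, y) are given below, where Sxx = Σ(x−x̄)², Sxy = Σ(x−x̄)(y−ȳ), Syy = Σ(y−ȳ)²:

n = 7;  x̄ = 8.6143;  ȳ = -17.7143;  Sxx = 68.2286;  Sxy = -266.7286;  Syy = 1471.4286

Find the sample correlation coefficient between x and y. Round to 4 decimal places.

-0.8418

r = Sxy/√(Sxx·Syy) = -266.7286/√(100393.513378) = -266.7286/316.849354 = -0.841815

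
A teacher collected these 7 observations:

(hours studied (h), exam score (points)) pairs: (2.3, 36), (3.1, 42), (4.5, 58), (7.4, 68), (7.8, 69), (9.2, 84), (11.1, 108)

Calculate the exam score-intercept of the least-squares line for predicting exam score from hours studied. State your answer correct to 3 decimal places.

n = 7, Σx = 45.4, Σy = 465, Σxy = 3487, Σx² = 358.6
Sxx = Σx² − (Σx)²/n = 358.6 − 294.451429 = 64.148571
Sxy = Σxy − (Σx)(Σy)/n = 3487 − 3015.857143 = 471.142857
b = Sxy/Sxx = 471.142857/64.148571 = 7.344557
a = ȳ − b·x̄ = 66.428571 − 7.344557·6.485714 = 18.793871

18.794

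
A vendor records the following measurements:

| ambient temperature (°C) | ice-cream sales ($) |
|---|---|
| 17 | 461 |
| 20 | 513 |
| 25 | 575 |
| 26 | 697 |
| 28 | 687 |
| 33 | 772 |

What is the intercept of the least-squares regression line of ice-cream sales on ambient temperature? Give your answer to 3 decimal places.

n = 6, Σx = 149, Σy = 3705, Σxy = 95306, Σx² = 3863
Sxx = Σx² − (Σx)²/n = 3863 − 3700.166667 = 162.833333
Sxy = Σxy − (Σx)(Σy)/n = 95306 − 92007.5 = 3298.5
b = Sxy/Sxx = 3298.5/162.833333 = 20.256909
a = ȳ − b·x̄ = 617.5 − 20.256909·24.833333 = 114.453429

114.453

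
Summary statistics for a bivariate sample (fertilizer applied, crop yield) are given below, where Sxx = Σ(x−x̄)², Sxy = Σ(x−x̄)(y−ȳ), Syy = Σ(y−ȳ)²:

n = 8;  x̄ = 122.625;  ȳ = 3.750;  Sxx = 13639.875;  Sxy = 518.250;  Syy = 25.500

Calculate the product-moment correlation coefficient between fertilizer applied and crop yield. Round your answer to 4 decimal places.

r = Sxy/√(Sxx·Syy) = 518.25/√(347816.8125) = 518.25/589.759962 = 0.878747

0.8787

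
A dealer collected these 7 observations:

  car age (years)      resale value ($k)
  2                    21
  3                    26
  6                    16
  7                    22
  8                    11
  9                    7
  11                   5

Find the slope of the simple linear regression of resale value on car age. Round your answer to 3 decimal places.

n = 7, Σx = 46, Σy = 108, Σxy = 576, Σx² = 364
Sxx = Σx² − (Σx)²/n = 364 − 302.285714 = 61.714286
Sxy = Σxy − (Σx)(Σy)/n = 576 − 709.714286 = -133.714286
b = Sxy/Sxx = -133.714286/61.714286 = -2.166667

-2.167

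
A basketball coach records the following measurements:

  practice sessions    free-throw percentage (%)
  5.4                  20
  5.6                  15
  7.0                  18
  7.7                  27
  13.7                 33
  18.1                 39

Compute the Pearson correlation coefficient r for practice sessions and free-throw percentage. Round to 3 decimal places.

0.942

n = 6, Σx = 57.5, Σy = 152, Σxy = 1683.9, Σx² = 684.11, Σy² = 4288
Sxx = Σx² − (Σx)²/n = 684.11 − 551.041667 = 133.068333
Sxy = Σxy − (Σx)(Σy)/n = 1683.9 − 1456.666667 = 227.233333
Syy = Σy² − (Σy)²/n = 4288 − 3850.666667 = 437.333333
r = Sxy/√(Sxx·Syy) = 227.233333/√(58195.217778) = 227.233333/241.236850 = 0.941951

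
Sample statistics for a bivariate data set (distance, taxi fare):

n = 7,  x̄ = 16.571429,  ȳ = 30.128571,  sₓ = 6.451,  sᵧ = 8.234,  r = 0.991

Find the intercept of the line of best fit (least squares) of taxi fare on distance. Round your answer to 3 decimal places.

b = r · sᵧ/sₓ = 0.991 · 8.234/6.451 = 1.264904
a = ȳ − b·x̄ = 30.128571 − 1.264904·16.571429 = 9.167309

9.167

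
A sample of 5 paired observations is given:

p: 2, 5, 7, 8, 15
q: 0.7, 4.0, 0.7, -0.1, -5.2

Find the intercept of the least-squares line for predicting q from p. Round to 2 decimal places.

4.25

n = 5, Σx = 37, Σy = 0.1, Σxy = -52.5, Σx² = 367
Sxx = Σx² − (Σx)²/n = 367 − 273.8 = 93.2
Sxy = Σxy − (Σx)(Σy)/n = -52.5 − 0.74 = -53.24
b = Sxy/Sxx = -53.24/93.2 = -0.571245
a = ȳ − b·x̄ = 0.02 − (-0.571245)·7.4 = 4.247210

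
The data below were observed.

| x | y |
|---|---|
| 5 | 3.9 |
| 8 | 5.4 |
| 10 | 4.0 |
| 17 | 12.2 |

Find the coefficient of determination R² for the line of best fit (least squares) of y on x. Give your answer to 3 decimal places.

n = 4, Σx = 40, Σy = 25.5, Σxy = 310.1, Σx² = 478, Σy² = 209.21
Sxx = Σx² − (Σx)²/n = 478 − 400 = 78
Sxy = Σxy − (Σx)(Σy)/n = 310.1 − 255 = 55.1
Syy = Σy² − (Σy)²/n = 209.21 − 162.5625 = 46.6475
R² = Sxy²/(Sxx·Syy) = (55.1)²/(78·46.6475) = 0.834411

0.834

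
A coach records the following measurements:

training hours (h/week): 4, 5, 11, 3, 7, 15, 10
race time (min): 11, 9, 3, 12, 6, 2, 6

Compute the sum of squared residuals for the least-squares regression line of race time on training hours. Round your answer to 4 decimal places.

8.0316

n = 7, Σx = 55, Σy = 49, Σxy = 290, Σx² = 545, Σy² = 431
Sxx = Σx² − (Σx)²/n = 545 − 432.142857 = 112.857143
Sxy = Σxy − (Σx)(Σy)/n = 290 − 385 = -95
Syy = Σy² − (Σy)²/n = 431 − 343 = 88
b = Sxy/Sxx = -95/112.857143 = -0.841772
SSE = Syy − b·Sxy = 88 − (-0.841772)·(-95) = 8.031646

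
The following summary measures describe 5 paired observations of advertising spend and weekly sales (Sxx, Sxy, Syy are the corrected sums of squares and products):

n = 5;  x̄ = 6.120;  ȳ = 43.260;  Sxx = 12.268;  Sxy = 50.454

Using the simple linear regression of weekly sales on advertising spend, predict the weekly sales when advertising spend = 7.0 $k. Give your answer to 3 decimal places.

b = Sxy/Sxx = 50.454/12.268 = 4.112651
a = ȳ − b·x̄ = 43.26 − 4.112651·6.12 = 18.090577
ŷ(7.0) = a + b·7.0 = 18.090577 + 4.112651·7 = 46.879133

46.879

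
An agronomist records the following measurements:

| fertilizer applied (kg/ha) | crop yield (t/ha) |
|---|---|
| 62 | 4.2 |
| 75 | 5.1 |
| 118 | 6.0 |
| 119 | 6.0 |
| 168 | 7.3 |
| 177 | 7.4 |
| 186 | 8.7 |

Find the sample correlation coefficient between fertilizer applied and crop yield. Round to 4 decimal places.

0.9722

n = 7, Σx = 905, Σy = 44.7, Σxy = 6219.3, Σx² = 131703, Σy² = 299.39
Sxx = Σx² − (Σx)²/n = 131703 − 117003.571429 = 14699.428571
Sxy = Σxy − (Σx)(Σy)/n = 6219.3 − 5779.071429 = 440.228571
Syy = Σy² − (Σy)²/n = 299.39 − 285.441429 = 13.948571
r = Sxy/√(Sxx·Syy) = 440.228571/√(205036.029388) = 440.228571/452.809043 = 0.972217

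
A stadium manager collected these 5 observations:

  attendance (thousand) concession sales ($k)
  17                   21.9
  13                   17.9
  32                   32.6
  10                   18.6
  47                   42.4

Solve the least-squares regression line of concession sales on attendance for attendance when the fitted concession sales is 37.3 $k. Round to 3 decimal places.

39.415

n = 5, Σx = 119, Σy = 133.4, Σxy = 3827, Σx² = 3791
Sxx = Σx² − (Σx)²/n = 3791 − 2832.2 = 958.8
Sxy = Σxy − (Σx)(Σy)/n = 3827 − 3174.92 = 652.08
b = Sxy/Sxx = 652.08/958.8 = 0.680100
a = ȳ − b·x̄ = 26.68 − 0.680100·23.8 = 10.493617
Set a + b·x = 37.3: x = (37.3 − 10.493617) / 0.680100 = 39.415348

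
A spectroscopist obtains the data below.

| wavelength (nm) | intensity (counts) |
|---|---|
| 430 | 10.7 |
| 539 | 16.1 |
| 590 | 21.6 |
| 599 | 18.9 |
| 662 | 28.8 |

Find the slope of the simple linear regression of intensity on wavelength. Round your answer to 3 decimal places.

0.073

n = 5, Σx = 2820, Σy = 96.1, Σxy = 56409.6, Σx² = 1620566
Sxx = Σx² − (Σx)²/n = 1620566 − 1590480 = 30086
Sxy = Σxy − (Σx)(Σy)/n = 56409.6 − 54200.4 = 2209.2
b = Sxy/Sxx = 2209.2/30086 = 0.073430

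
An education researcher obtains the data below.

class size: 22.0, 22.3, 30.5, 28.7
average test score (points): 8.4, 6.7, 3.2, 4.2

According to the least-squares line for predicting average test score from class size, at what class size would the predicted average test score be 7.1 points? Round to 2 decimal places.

23.05

n = 4, Σx = 103.5, Σy = 22.5, Σxy = 552.35, Σx² = 2735.23
Sxx = Σx² − (Σx)²/n = 2735.23 − 2678.0625 = 57.1675
Sxy = Σxy − (Σx)(Σy)/n = 552.35 − 582.1875 = -29.8375
b = Sxy/Sxx = -29.8375/57.1675 = -0.521931
a = ȳ − b·x̄ = 5.625 − (-0.521931)·25.875 = 19.129969
Set a + b·x = 7.1: x = (7.1 − 19.129969) / (-0.521931) = 23.048957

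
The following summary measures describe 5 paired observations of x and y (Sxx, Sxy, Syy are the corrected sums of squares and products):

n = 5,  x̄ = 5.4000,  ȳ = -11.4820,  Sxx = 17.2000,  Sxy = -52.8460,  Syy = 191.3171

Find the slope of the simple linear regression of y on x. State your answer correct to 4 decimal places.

b = Sxy/Sxx = -52.846/17.2 = -3.072442

-3.0724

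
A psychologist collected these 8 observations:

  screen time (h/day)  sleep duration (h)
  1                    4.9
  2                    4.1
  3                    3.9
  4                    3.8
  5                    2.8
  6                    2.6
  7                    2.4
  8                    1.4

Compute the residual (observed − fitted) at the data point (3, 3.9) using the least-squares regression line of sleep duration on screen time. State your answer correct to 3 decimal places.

n = 8, Σx = 36, Σy = 25.9, Σxy = 97.6, Σx² = 204
Sxx = Σx² − (Σx)²/n = 204 − 162 = 42
Sxy = Σxy − (Σx)(Σy)/n = 97.6 − 116.55 = -18.95
b = Sxy/Sxx = -18.95/42 = -0.451190
a = ȳ − b·x̄ = 3.2375 − (-0.451190)·4.5 = 5.267857
ŷ(3) = 5.267857 + (-0.451190)·3 = 3.914286
residual = y − ŷ = 3.9 − 3.914286 = -0.014286

-0.014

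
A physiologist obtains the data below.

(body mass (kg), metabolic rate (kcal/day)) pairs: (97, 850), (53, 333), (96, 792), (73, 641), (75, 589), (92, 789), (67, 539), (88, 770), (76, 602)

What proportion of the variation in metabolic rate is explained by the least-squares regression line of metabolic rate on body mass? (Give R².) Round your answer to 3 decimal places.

0.964

n = 9, Σx = 717, Σy = 5905, Σxy = 489312, Σx² = 58861, Σy² = 4086801
Sxx = Σx² − (Σx)²/n = 58861 − 57121 = 1740
Sxy = Σxy − (Σx)(Σy)/n = 489312 − 470431.666667 = 18880.333333
Syy = Σy² − (Σy)²/n = 4086801 − 3874336.111111 = 212464.888889
R² = Sxy²/(Sxx·Syy) = (18880.333333)²/(1740·212464.888889) = 0.964235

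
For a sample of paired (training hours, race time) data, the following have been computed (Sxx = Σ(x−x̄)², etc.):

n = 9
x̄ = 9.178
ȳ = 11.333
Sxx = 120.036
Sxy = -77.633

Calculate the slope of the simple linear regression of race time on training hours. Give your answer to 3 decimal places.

b = Sxy/Sxx = -77.633/120.036 = -0.646748

-0.647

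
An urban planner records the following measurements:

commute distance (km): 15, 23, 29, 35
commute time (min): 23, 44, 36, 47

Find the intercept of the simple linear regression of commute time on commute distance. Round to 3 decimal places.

n = 4, Σx = 102, Σy = 150, Σxy = 4046, Σx² = 2820
Sxx = Σx² − (Σx)²/n = 2820 − 2601 = 219
Sxy = Σxy − (Σx)(Σy)/n = 4046 − 3825 = 221
b = Sxy/Sxx = 221/219 = 1.009132
a = ȳ − b·x̄ = 37.5 − 1.009132·25.5 = 11.767123

11.767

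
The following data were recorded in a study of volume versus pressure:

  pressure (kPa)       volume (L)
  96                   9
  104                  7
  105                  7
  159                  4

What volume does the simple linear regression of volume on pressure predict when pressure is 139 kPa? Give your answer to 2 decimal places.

n = 4, Σx = 464, Σy = 27, Σxy = 2963, Σx² = 56338
Sxx = Σx² − (Σx)²/n = 56338 − 53824 = 2514
Sxy = Σxy − (Σx)(Σy)/n = 2963 − 3132 = -169
b = Sxy/Sxx = -169/2514 = -0.067224
a = ȳ − b·x̄ = 6.75 − (-0.067224)·116 = 14.547932
ŷ(139) = a + b·139 = 14.547932 + (-0.067224)·139 = 5.203858

5.20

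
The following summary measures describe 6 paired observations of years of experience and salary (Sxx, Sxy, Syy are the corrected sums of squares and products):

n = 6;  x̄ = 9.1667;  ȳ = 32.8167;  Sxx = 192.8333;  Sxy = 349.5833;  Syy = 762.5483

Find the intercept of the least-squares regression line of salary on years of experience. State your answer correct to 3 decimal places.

16.199

b = Sxy/Sxx = 349.5833/192.8333 = 1.812878
a = ȳ − b·x̄ = 32.8167 − 1.812878·9.1667 = 16.198589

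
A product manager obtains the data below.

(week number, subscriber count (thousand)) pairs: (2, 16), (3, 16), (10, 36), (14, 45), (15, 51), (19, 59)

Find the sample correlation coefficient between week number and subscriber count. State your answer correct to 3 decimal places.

0.997

n = 6, Σx = 63, Σy = 223, Σxy = 2956, Σx² = 895, Σy² = 9915
Sxx = Σx² − (Σx)²/n = 895 − 661.5 = 233.5
Sxy = Σxy − (Σx)(Σy)/n = 2956 − 2341.5 = 614.5
Syy = Σy² − (Σy)²/n = 9915 − 8288.166667 = 1626.833333
r = Sxy/√(Sxx·Syy) = 614.5/√(379865.583333) = 614.5/616.332364 = 0.997027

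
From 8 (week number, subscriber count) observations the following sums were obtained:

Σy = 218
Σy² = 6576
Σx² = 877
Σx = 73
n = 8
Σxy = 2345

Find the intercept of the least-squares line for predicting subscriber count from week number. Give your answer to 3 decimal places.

Sxx = Σx² − (Σx)²/n = 877 − 666.125 = 210.875
Sxy = Σxy − (Σx)(Σy)/n = 2345 − 1989.25 = 355.75
b = Sxy/Sxx = 355.75/210.875 = 1.687018
a = ȳ − b·x̄ = 27.25 − 1.687018·9.125 = 11.855957

11.856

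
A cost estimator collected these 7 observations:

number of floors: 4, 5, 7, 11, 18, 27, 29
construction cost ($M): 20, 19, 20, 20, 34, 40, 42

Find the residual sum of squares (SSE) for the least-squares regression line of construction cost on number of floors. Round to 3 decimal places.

n = 7, Σx = 101, Σy = 195, Σxy = 3445, Σx² = 2105, Σy² = 6081
Sxx = Σx² − (Σx)²/n = 2105 − 1457.285714 = 647.714286
Sxy = Σxy − (Σx)(Σy)/n = 3445 − 2813.571429 = 631.428571
Syy = Σy² − (Σy)²/n = 6081 − 5432.142857 = 648.857143
b = Sxy/Sxx = 631.428571/647.714286 = 0.974857
SSE = Syy − b·Sxy = 648.857143 − 0.974857·631.428571 = 33.304808

33.305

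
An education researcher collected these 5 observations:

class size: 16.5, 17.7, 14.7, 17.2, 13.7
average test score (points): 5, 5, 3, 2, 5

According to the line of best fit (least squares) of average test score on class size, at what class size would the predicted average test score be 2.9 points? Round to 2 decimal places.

n = 5, Σx = 79.8, Σy = 20, Σxy = 318, Σx² = 1285.16
Sxx = Σx² − (Σx)²/n = 1285.16 − 1273.608 = 11.552
Sxy = Σxy − (Σx)(Σy)/n = 318 − 319.2 = -1.2
b = Sxy/Sxx = -1.2/11.552 = -0.103878
a = ȳ − b·x̄ = 4 − (-0.103878)·15.96 = 5.657895
Set a + b·x = 2.9: x = (2.9 − 5.657895) / (-0.103878) = 26.549333

26.55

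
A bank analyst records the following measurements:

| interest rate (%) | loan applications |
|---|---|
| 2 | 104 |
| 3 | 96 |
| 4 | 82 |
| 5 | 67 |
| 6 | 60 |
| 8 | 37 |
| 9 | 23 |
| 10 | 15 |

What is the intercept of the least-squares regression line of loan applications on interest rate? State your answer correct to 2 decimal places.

n = 8, Σx = 47, Σy = 484, Σxy = 2172, Σx² = 335
Sxx = Σx² − (Σx)²/n = 335 − 276.125 = 58.875
Sxy = Σxy − (Σx)(Σy)/n = 2172 − 2843.5 = -671.5
b = Sxy/Sxx = -671.5/58.875 = -11.405520
a = ȳ − b·x̄ = 60.5 − (-11.405520)·5.875 = 127.507431

127.51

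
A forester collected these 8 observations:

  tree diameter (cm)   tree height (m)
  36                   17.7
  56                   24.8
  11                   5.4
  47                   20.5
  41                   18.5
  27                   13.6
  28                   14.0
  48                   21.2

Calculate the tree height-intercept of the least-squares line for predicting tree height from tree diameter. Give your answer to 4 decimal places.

n = 8, Σx = 294, Σy = 135.7, Σxy = 5584.2, Σx² = 12260
Sxx = Σx² − (Σx)²/n = 12260 − 10804.5 = 1455.5
Sxy = Σxy − (Σx)(Σy)/n = 5584.2 − 4986.975 = 597.225
b = Sxy/Sxx = 597.225/1455.5 = 0.410323
a = ȳ − b·x̄ = 16.9625 − 0.410323·36.75 = 1.883133

1.8831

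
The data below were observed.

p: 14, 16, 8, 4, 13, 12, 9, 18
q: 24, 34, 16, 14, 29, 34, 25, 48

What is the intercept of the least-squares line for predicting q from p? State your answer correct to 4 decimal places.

3.2887

n = 8, Σx = 94, Σy = 224, Σxy = 2938, Σx² = 1250
Sxx = Σx² − (Σx)²/n = 1250 − 1104.5 = 145.5
Sxy = Σxy − (Σx)(Σy)/n = 2938 − 2632 = 306
b = Sxy/Sxx = 306/145.5 = 2.103093
a = ȳ − b·x̄ = 28 − 2.103093·11.75 = 3.288660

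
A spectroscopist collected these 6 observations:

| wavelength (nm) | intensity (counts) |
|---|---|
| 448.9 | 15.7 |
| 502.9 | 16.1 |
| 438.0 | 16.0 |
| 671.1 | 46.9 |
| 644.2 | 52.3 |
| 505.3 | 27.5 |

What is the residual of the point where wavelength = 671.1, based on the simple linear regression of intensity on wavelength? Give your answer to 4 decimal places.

n = 6, Σx = 3210.4, Σy = 174.5, Σxy = 101214.42, Σx² = 1766960.56
Sxx = Σx² − (Σx)²/n = 1766960.56 − 1717778.026667 = 49182.533333
Sxy = Σxy − (Σx)(Σy)/n = 101214.42 − 93369.133333 = 7845.286667
b = Sxy/Sxx = 7845.286667/49182.533333 = 0.159514
a = ȳ − b·x̄ = 29.083333 − 0.159514·535.066667 = -56.267117
ŷ(671.1) = -56.267117 + 0.159514·671.1 = 50.782510
residual = y − ŷ = 46.9 − 50.782510 = -3.882510

-3.8825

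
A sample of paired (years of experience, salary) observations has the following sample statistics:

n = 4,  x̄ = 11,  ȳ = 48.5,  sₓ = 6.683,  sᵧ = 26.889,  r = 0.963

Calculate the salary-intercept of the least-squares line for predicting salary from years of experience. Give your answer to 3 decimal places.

b = r · sᵧ/sₓ = 0.963 · 26.889/6.683 = 3.874623
a = ȳ − b·x̄ = 48.5 − 3.874623·11 = 5.879145

5.879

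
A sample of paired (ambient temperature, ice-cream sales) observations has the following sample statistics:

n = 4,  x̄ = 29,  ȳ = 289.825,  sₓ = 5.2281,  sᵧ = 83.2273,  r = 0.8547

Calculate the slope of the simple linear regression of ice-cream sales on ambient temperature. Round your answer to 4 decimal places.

13.6062

b = r · sᵧ/sₓ = 0.8547 · 83.2273/5.2281 = 13.606162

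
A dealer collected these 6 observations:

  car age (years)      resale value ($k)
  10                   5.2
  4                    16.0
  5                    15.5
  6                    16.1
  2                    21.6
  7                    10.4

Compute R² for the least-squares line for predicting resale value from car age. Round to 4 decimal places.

n = 6, Σx = 34, Σy = 84.8, Σxy = 406.1, Σx² = 230, Σy² = 1357.22
Sxx = Σx² − (Σx)²/n = 230 − 192.666667 = 37.333333
Sxy = Σxy − (Σx)(Σy)/n = 406.1 − 480.533333 = -74.433333
Syy = Σy² − (Σy)²/n = 1357.22 − 1198.506667 = 158.713333
R² = Sxy²/(Sxx·Syy) = (-74.433333)²/(37.333333·158.713333) = 0.935028

0.9350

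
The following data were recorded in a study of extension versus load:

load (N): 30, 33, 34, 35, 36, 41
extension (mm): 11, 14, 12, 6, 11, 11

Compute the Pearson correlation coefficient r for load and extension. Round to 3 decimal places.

n = 6, Σx = 209, Σy = 65, Σxy = 2257, Σx² = 7347, Σy² = 739
Sxx = Σx² − (Σx)²/n = 7347 − 7280.166667 = 66.833333
Sxy = Σxy − (Σx)(Σy)/n = 2257 − 2264.166667 = -7.166667
Syy = Σy² − (Σy)²/n = 739 − 704.166667 = 34.833333
r = Sxy/√(Sxx·Syy) = -7.166667/√(2328.027778) = -7.166667/48.249640 = -0.148533

-0.149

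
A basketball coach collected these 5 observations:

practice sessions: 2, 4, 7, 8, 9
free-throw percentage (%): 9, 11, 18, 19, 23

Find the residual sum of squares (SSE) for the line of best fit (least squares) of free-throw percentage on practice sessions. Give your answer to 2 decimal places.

3.97

n = 5, Σx = 30, Σy = 80, Σxy = 547, Σx² = 214, Σy² = 1416
Sxx = Σx² − (Σx)²/n = 214 − 180 = 34
Sxy = Σxy − (Σx)(Σy)/n = 547 − 480 = 67
Syy = Σy² − (Σy)²/n = 1416 − 1280 = 136
b = Sxy/Sxx = 67/34 = 1.970588
SSE = Syy − b·Sxy = 136 − 1.970588·67 = 3.970588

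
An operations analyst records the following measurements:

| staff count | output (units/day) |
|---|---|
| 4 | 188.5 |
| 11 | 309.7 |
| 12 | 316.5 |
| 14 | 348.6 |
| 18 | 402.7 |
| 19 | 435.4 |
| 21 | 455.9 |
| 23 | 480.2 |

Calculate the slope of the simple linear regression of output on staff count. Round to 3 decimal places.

n = 8, Σx = 122, Σy = 2937.5, Σxy = 48978.8, Σx² = 2132
Sxx = Σx² − (Σx)²/n = 2132 − 1860.5 = 271.5
Sxy = Σxy − (Σx)(Σy)/n = 48978.8 − 44796.875 = 4181.925
b = Sxy/Sxx = 4181.925/271.5 = 15.403039

15.403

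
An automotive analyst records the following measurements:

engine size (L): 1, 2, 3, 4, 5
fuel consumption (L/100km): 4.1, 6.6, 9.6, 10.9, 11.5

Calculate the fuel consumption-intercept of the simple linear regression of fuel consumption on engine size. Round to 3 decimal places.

n = 5, Σx = 15, Σy = 42.7, Σxy = 147.2, Σx² = 55
Sxx = Σx² − (Σx)²/n = 55 − 45 = 10
Sxy = Σxy − (Σx)(Σy)/n = 147.2 − 128.1 = 19.1
b = Sxy/Sxx = 19.1/10 = 1.91
a = ȳ − b·x̄ = 8.54 − 1.91·3 = 2.81

2.810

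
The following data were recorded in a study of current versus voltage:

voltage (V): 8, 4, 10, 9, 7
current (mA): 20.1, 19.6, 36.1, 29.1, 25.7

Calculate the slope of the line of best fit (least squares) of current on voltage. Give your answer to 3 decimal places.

n = 5, Σx = 38, Σy = 130.6, Σxy = 1042, Σx² = 310
Sxx = Σx² − (Σx)²/n = 310 − 288.8 = 21.2
Sxy = Σxy − (Σx)(Σy)/n = 1042 − 992.56 = 49.44
b = Sxy/Sxx = 49.44/21.2 = 2.332075

2.332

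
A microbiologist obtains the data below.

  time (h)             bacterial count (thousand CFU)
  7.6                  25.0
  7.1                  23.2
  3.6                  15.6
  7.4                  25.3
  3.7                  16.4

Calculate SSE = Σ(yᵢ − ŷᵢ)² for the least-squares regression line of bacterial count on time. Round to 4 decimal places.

n = 5, Σx = 29.4, Σy = 105.5, Σxy = 658.78, Σx² = 189.58, Σy² = 2315.65
Sxx = Σx² − (Σx)²/n = 189.58 − 172.872 = 16.708
Sxy = Σxy − (Σx)(Σy)/n = 658.78 − 620.34 = 38.44
Syy = Σy² − (Σy)²/n = 2315.65 − 2226.05 = 89.6
b = Sxy/Sxx = 38.44/16.708 = 2.300694
SSE = Syy − b·Sxy = 89.6 − 2.300694·38.44 = 1.161312

1.1613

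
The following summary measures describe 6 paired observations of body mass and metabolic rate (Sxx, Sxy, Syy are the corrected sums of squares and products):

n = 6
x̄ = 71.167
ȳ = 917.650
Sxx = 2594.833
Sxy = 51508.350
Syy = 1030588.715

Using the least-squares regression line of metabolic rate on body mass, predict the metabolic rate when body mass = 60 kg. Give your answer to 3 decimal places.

b = Sxy/Sxx = 51508.35/2594.833 = 19.850353
a = ȳ − b·x̄ = 917.65 − 19.850353·71.167 = -495.040044
ŷ(60) = a + b·60 = -495.040044 + 19.850353·60 = 695.981112

695.981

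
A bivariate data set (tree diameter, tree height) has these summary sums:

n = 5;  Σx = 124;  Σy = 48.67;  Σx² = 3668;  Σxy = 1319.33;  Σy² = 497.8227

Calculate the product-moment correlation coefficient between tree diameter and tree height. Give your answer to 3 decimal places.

Sxx = Σx² − (Σx)²/n = 3668 − 3075.2 = 592.8
Sxy = Σxy − (Σx)(Σy)/n = 1319.33 − 1207.016 = 112.314
Syy = Σy² − (Σy)²/n = 497.8227 − 473.75378 = 24.06892
r = Sxy/√(Sxx·Syy) = 112.314/√(14268.055776) = 112.314/119.448967 = 0.940268

0.940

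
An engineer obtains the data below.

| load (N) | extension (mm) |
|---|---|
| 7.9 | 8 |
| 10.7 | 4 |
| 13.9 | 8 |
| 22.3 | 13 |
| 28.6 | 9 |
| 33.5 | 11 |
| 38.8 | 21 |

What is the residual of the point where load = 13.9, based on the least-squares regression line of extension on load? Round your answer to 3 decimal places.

0.392

n = 7, Σx = 155.7, Σy = 74, Σxy = 1947.8, Σx² = 4313.05
Sxx = Σx² − (Σx)²/n = 4313.05 − 3463.212857 = 849.837143
Sxy = Σxy − (Σx)(Σy)/n = 1947.8 − 1645.971429 = 301.828571
b = Sxy/Sxx = 301.828571/849.837143 = 0.355160
a = ȳ − b·x̄ = 10.571429 − 0.355160·22.242857 = 2.671645
ŷ(13.9) = 2.671645 + 0.355160·13.9 = 7.608375
residual = y − ŷ = 8 − 7.608375 = 0.391625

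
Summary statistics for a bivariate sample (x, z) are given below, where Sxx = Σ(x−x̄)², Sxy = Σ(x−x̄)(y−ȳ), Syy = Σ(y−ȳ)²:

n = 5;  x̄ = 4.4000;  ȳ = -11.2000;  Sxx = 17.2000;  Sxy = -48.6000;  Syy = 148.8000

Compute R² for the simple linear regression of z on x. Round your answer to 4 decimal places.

R² = Sxy²/(Sxx·Syy) = (-48.6)²/(17.2·148.8) = 0.922871

0.9229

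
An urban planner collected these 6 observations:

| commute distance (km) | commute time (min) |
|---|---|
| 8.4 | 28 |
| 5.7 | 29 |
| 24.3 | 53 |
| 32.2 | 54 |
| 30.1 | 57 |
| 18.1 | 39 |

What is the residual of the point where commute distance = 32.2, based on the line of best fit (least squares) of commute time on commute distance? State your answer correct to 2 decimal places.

n = 6, Σx = 118.8, Σy = 260, Σxy = 5848.8, Σx² = 2964
Sxx = Σx² − (Σx)²/n = 2964 − 2352.24 = 611.76
Sxy = Σxy − (Σx)(Σy)/n = 5848.8 − 5148 = 700.8
b = Sxy/Sxx = 700.8/611.76 = 1.145547
a = ȳ − b·x̄ = 43.333333 − 1.145547·19.8 = 20.651497
ŷ(32.2) = 20.651497 + 1.145547·32.2 = 57.538120
residual = y − ŷ = 54 − 57.538120 = -3.538120

-3.54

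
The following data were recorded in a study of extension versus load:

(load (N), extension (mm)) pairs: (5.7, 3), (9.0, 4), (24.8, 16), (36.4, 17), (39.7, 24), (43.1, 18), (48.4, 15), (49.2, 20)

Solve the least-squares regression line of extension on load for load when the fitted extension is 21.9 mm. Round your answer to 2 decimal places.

51.59

n = 8, Σx = 256.3, Σy = 117, Σxy = 4507.3, Σx² = 10250.39
Sxx = Σx² − (Σx)²/n = 10250.39 − 8211.21125 = 2039.17875
Sxy = Σxy − (Σx)(Σy)/n = 4507.3 − 3748.3875 = 758.9125
b = Sxy/Sxx = 758.9125/2039.17875 = 0.372166
a = ȳ − b·x̄ = 14.625 − 0.372166·32.0375 = 2.701740
Set a + b·x = 21.9: x = (21.9 − 2.701740) / 0.372166 = 51.585242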